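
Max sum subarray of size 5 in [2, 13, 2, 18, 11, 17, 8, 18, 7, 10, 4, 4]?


[0:5]: 46
[1:6]: 61
[2:7]: 56
[3:8]: 72
[4:9]: 61
[5:10]: 60
[6:11]: 47
[7:12]: 43

Max: 72 at [3:8]


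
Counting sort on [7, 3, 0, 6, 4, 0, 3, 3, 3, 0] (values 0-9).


Input: [7, 3, 0, 6, 4, 0, 3, 3, 3, 0]
Counts: [3, 0, 0, 4, 1, 0, 1, 1, 0, 0]

Sorted: [0, 0, 0, 3, 3, 3, 3, 4, 6, 7]


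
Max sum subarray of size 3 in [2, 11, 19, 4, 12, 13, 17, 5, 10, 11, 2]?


[0:3]: 32
[1:4]: 34
[2:5]: 35
[3:6]: 29
[4:7]: 42
[5:8]: 35
[6:9]: 32
[7:10]: 26
[8:11]: 23

Max: 42 at [4:7]


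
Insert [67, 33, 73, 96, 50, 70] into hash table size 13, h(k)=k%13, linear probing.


Insert 67: h=2 -> slot 2
Insert 33: h=7 -> slot 7
Insert 73: h=8 -> slot 8
Insert 96: h=5 -> slot 5
Insert 50: h=11 -> slot 11
Insert 70: h=5, 1 probes -> slot 6

Table: [None, None, 67, None, None, 96, 70, 33, 73, None, None, 50, None]


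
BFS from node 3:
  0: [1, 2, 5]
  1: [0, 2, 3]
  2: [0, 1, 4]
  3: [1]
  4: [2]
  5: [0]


Visit 3, enqueue [1]
Visit 1, enqueue [0, 2]
Visit 0, enqueue [5]
Visit 2, enqueue [4]
Visit 5, enqueue []
Visit 4, enqueue []

BFS order: [3, 1, 0, 2, 5, 4]


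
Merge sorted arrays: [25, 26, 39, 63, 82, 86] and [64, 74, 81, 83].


Take 25 from A
Take 26 from A
Take 39 from A
Take 63 from A
Take 64 from B
Take 74 from B
Take 81 from B
Take 82 from A
Take 83 from B

Merged: [25, 26, 39, 63, 64, 74, 81, 82, 83, 86]


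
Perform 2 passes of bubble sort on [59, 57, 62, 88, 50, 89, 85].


Initial: [59, 57, 62, 88, 50, 89, 85]
Pass 1: [57, 59, 62, 50, 88, 85, 89] (3 swaps)
Pass 2: [57, 59, 50, 62, 85, 88, 89] (2 swaps)

After 2 passes: [57, 59, 50, 62, 85, 88, 89]


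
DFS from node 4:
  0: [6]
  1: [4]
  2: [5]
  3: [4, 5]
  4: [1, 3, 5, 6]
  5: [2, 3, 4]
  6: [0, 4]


Visit 4, push [6, 5, 3, 1]
Visit 1, push []
Visit 3, push [5]
Visit 5, push [2]
Visit 2, push []
Visit 6, push [0]
Visit 0, push []

DFS order: [4, 1, 3, 5, 2, 6, 0]


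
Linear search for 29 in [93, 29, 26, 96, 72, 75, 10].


i=0: 93!=29
i=1: 29==29 found!

Found at 1, 2 comps


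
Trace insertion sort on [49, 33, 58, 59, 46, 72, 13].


Initial: [49, 33, 58, 59, 46, 72, 13]
Insert 33: [33, 49, 58, 59, 46, 72, 13]
Insert 58: [33, 49, 58, 59, 46, 72, 13]
Insert 59: [33, 49, 58, 59, 46, 72, 13]
Insert 46: [33, 46, 49, 58, 59, 72, 13]
Insert 72: [33, 46, 49, 58, 59, 72, 13]
Insert 13: [13, 33, 46, 49, 58, 59, 72]

Sorted: [13, 33, 46, 49, 58, 59, 72]


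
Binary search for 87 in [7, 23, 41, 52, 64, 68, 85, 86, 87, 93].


Step 1: lo=0, hi=9, mid=4, val=64
Step 2: lo=5, hi=9, mid=7, val=86
Step 3: lo=8, hi=9, mid=8, val=87

Found at index 8


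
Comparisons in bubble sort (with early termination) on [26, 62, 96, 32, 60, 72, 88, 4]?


Algorithm: bubble sort (with early termination)
Input: [26, 62, 96, 32, 60, 72, 88, 4]
Sorted: [4, 26, 32, 60, 62, 72, 88, 96]

28


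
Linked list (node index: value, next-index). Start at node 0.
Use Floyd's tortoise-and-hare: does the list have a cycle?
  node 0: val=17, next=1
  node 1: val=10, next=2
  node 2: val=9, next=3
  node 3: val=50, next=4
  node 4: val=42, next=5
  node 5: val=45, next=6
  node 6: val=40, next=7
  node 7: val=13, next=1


Floyd's tortoise (slow, +1) and hare (fast, +2):
  init: slow=0, fast=0
  step 1: slow=1, fast=2
  step 2: slow=2, fast=4
  step 3: slow=3, fast=6
  step 4: slow=4, fast=1
  step 5: slow=5, fast=3
  step 6: slow=6, fast=5
  step 7: slow=7, fast=7
  slow == fast at node 7: cycle detected

Cycle: yes


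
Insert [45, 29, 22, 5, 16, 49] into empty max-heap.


Insert 45: [45]
Insert 29: [45, 29]
Insert 22: [45, 29, 22]
Insert 5: [45, 29, 22, 5]
Insert 16: [45, 29, 22, 5, 16]
Insert 49: [49, 29, 45, 5, 16, 22]

Final heap: [49, 29, 45, 5, 16, 22]


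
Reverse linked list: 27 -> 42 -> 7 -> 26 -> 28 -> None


Step 1: curr=27, set curr.next=prev(None) | reversed so far: 27
Step 2: curr=42, set curr.next=prev(27) | reversed so far: 42 -> 27
Step 3: curr=7, set curr.next=prev(42) | reversed so far: 7 -> 42 -> 27
Step 4: curr=26, set curr.next=prev(7) | reversed so far: 26 -> 7 -> 42 -> 27
Step 5: curr=28, set curr.next=prev(26) | reversed so far: 28 -> 26 -> 7 -> 42 -> 27

28 -> 26 -> 7 -> 42 -> 27 -> None


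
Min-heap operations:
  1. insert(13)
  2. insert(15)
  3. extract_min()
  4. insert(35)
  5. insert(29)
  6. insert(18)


insert(13) -> [13]
insert(15) -> [13, 15]
extract_min()->13, [15]
insert(35) -> [15, 35]
insert(29) -> [15, 35, 29]
insert(18) -> [15, 18, 29, 35]

Final heap: [15, 18, 29, 35]


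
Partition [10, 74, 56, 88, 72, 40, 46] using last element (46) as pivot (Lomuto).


Pivot: 46
  10 <= 46: advance i (no swap)
  40 <= 46: swap -> [10, 40, 56, 88, 72, 74, 46]
Place pivot at 2: [10, 40, 46, 88, 72, 74, 56]

Partitioned: [10, 40, 46, 88, 72, 74, 56]


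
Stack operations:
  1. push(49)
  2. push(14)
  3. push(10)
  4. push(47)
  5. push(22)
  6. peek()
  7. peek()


push(49) -> [49]
push(14) -> [49, 14]
push(10) -> [49, 14, 10]
push(47) -> [49, 14, 10, 47]
push(22) -> [49, 14, 10, 47, 22]
peek()->22
peek()->22

Final stack: [49, 14, 10, 47, 22]


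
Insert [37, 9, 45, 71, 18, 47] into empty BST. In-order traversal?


Insert 37: root
Insert 9: L from 37
Insert 45: R from 37
Insert 71: R from 37 -> R from 45
Insert 18: L from 37 -> R from 9
Insert 47: R from 37 -> R from 45 -> L from 71

In-order: [9, 18, 37, 45, 47, 71]


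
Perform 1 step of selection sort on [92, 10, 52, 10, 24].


Initial: [92, 10, 52, 10, 24]
Step 1: min=10 at 1
  Swap: [10, 92, 52, 10, 24]

After 1 step: [10, 92, 52, 10, 24]


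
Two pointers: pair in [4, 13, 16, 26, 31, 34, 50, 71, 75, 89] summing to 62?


lo=0(4)+hi=9(89)=93
lo=0(4)+hi=8(75)=79
lo=0(4)+hi=7(71)=75
lo=0(4)+hi=6(50)=54
lo=1(13)+hi=6(50)=63
lo=1(13)+hi=5(34)=47
lo=2(16)+hi=5(34)=50
lo=3(26)+hi=5(34)=60
lo=4(31)+hi=5(34)=65

No pair found


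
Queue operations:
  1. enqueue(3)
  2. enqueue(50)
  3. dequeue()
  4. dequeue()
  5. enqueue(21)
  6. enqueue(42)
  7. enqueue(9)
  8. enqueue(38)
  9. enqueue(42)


enqueue(3) -> [3]
enqueue(50) -> [3, 50]
dequeue()->3, [50]
dequeue()->50, []
enqueue(21) -> [21]
enqueue(42) -> [21, 42]
enqueue(9) -> [21, 42, 9]
enqueue(38) -> [21, 42, 9, 38]
enqueue(42) -> [21, 42, 9, 38, 42]

Final queue: [21, 42, 9, 38, 42]


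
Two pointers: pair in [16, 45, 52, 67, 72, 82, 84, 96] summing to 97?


lo=0(16)+hi=7(96)=112
lo=0(16)+hi=6(84)=100
lo=0(16)+hi=5(82)=98
lo=0(16)+hi=4(72)=88
lo=1(45)+hi=4(72)=117
lo=1(45)+hi=3(67)=112
lo=1(45)+hi=2(52)=97

Yes: 45+52=97


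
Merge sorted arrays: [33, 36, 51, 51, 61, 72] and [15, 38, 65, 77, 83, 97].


Take 15 from B
Take 33 from A
Take 36 from A
Take 38 from B
Take 51 from A
Take 51 from A
Take 61 from A
Take 65 from B
Take 72 from A

Merged: [15, 33, 36, 38, 51, 51, 61, 65, 72, 77, 83, 97]


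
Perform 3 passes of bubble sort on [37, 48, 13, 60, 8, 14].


Initial: [37, 48, 13, 60, 8, 14]
Pass 1: [37, 13, 48, 8, 14, 60] (3 swaps)
Pass 2: [13, 37, 8, 14, 48, 60] (3 swaps)
Pass 3: [13, 8, 14, 37, 48, 60] (2 swaps)

After 3 passes: [13, 8, 14, 37, 48, 60]


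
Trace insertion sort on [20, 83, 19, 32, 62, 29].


Initial: [20, 83, 19, 32, 62, 29]
Insert 83: [20, 83, 19, 32, 62, 29]
Insert 19: [19, 20, 83, 32, 62, 29]
Insert 32: [19, 20, 32, 83, 62, 29]
Insert 62: [19, 20, 32, 62, 83, 29]
Insert 29: [19, 20, 29, 32, 62, 83]

Sorted: [19, 20, 29, 32, 62, 83]


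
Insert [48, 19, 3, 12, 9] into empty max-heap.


Insert 48: [48]
Insert 19: [48, 19]
Insert 3: [48, 19, 3]
Insert 12: [48, 19, 3, 12]
Insert 9: [48, 19, 3, 12, 9]

Final heap: [48, 19, 3, 12, 9]


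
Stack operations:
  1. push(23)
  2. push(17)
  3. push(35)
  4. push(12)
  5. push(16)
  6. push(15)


push(23) -> [23]
push(17) -> [23, 17]
push(35) -> [23, 17, 35]
push(12) -> [23, 17, 35, 12]
push(16) -> [23, 17, 35, 12, 16]
push(15) -> [23, 17, 35, 12, 16, 15]

Final stack: [23, 17, 35, 12, 16, 15]


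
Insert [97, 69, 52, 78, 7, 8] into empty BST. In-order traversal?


Insert 97: root
Insert 69: L from 97
Insert 52: L from 97 -> L from 69
Insert 78: L from 97 -> R from 69
Insert 7: L from 97 -> L from 69 -> L from 52
Insert 8: L from 97 -> L from 69 -> L from 52 -> R from 7

In-order: [7, 8, 52, 69, 78, 97]


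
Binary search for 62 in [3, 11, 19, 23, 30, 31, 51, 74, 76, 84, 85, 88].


Step 1: lo=0, hi=11, mid=5, val=31
Step 2: lo=6, hi=11, mid=8, val=76
Step 3: lo=6, hi=7, mid=6, val=51
Step 4: lo=7, hi=7, mid=7, val=74

Not found


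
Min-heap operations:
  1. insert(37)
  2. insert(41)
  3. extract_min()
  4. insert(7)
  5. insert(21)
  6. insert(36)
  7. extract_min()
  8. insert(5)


insert(37) -> [37]
insert(41) -> [37, 41]
extract_min()->37, [41]
insert(7) -> [7, 41]
insert(21) -> [7, 41, 21]
insert(36) -> [7, 36, 21, 41]
extract_min()->7, [21, 36, 41]
insert(5) -> [5, 21, 41, 36]

Final heap: [5, 21, 41, 36]


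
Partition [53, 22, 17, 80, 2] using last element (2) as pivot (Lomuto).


Pivot: 2
Place pivot at 0: [2, 22, 17, 80, 53]

Partitioned: [2, 22, 17, 80, 53]


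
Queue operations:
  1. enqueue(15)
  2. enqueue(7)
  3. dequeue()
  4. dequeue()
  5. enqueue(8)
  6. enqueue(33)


enqueue(15) -> [15]
enqueue(7) -> [15, 7]
dequeue()->15, [7]
dequeue()->7, []
enqueue(8) -> [8]
enqueue(33) -> [8, 33]

Final queue: [8, 33]


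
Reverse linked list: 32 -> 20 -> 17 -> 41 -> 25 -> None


Step 1: curr=32, set curr.next=prev(None) | reversed so far: 32
Step 2: curr=20, set curr.next=prev(32) | reversed so far: 20 -> 32
Step 3: curr=17, set curr.next=prev(20) | reversed so far: 17 -> 20 -> 32
Step 4: curr=41, set curr.next=prev(17) | reversed so far: 41 -> 17 -> 20 -> 32
Step 5: curr=25, set curr.next=prev(41) | reversed so far: 25 -> 41 -> 17 -> 20 -> 32

25 -> 41 -> 17 -> 20 -> 32 -> None


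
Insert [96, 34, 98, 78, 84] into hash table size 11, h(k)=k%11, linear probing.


Insert 96: h=8 -> slot 8
Insert 34: h=1 -> slot 1
Insert 98: h=10 -> slot 10
Insert 78: h=1, 1 probes -> slot 2
Insert 84: h=7 -> slot 7

Table: [None, 34, 78, None, None, None, None, 84, 96, None, 98]


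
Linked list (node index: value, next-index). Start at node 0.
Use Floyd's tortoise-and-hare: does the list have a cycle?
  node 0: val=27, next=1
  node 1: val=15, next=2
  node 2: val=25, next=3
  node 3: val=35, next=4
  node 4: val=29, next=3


Floyd's tortoise (slow, +1) and hare (fast, +2):
  init: slow=0, fast=0
  step 1: slow=1, fast=2
  step 2: slow=2, fast=4
  step 3: slow=3, fast=4
  step 4: slow=4, fast=4
  slow == fast at node 4: cycle detected

Cycle: yes


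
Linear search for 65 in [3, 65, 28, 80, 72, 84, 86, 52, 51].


i=0: 3!=65
i=1: 65==65 found!

Found at 1, 2 comps


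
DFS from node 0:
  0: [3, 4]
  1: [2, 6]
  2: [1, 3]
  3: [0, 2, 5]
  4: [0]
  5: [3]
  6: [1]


Visit 0, push [4, 3]
Visit 3, push [5, 2]
Visit 2, push [1]
Visit 1, push [6]
Visit 6, push []
Visit 5, push []
Visit 4, push []

DFS order: [0, 3, 2, 1, 6, 5, 4]


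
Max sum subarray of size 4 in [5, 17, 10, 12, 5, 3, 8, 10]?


[0:4]: 44
[1:5]: 44
[2:6]: 30
[3:7]: 28
[4:8]: 26

Max: 44 at [0:4]


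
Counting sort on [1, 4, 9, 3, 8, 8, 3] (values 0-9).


Input: [1, 4, 9, 3, 8, 8, 3]
Counts: [0, 1, 0, 2, 1, 0, 0, 0, 2, 1]

Sorted: [1, 3, 3, 4, 8, 8, 9]


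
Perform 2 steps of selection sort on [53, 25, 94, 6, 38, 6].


Initial: [53, 25, 94, 6, 38, 6]
Step 1: min=6 at 3
  Swap: [6, 25, 94, 53, 38, 6]
Step 2: min=6 at 5
  Swap: [6, 6, 94, 53, 38, 25]

After 2 steps: [6, 6, 94, 53, 38, 25]


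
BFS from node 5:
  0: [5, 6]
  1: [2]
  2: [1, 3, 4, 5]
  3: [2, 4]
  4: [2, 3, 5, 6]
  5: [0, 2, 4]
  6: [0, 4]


Visit 5, enqueue [0, 2, 4]
Visit 0, enqueue [6]
Visit 2, enqueue [1, 3]
Visit 4, enqueue []
Visit 6, enqueue []
Visit 1, enqueue []
Visit 3, enqueue []

BFS order: [5, 0, 2, 4, 6, 1, 3]


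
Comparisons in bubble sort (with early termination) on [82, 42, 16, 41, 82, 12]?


Algorithm: bubble sort (with early termination)
Input: [82, 42, 16, 41, 82, 12]
Sorted: [12, 16, 41, 42, 82, 82]

15


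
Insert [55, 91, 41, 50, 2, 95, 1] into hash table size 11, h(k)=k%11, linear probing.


Insert 55: h=0 -> slot 0
Insert 91: h=3 -> slot 3
Insert 41: h=8 -> slot 8
Insert 50: h=6 -> slot 6
Insert 2: h=2 -> slot 2
Insert 95: h=7 -> slot 7
Insert 1: h=1 -> slot 1

Table: [55, 1, 2, 91, None, None, 50, 95, 41, None, None]


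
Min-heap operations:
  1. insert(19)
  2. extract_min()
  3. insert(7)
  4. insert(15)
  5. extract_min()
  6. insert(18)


insert(19) -> [19]
extract_min()->19, []
insert(7) -> [7]
insert(15) -> [7, 15]
extract_min()->7, [15]
insert(18) -> [15, 18]

Final heap: [15, 18]


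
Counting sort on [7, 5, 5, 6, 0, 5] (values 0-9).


Input: [7, 5, 5, 6, 0, 5]
Counts: [1, 0, 0, 0, 0, 3, 1, 1, 0, 0]

Sorted: [0, 5, 5, 5, 6, 7]


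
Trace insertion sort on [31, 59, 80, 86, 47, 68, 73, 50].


Initial: [31, 59, 80, 86, 47, 68, 73, 50]
Insert 59: [31, 59, 80, 86, 47, 68, 73, 50]
Insert 80: [31, 59, 80, 86, 47, 68, 73, 50]
Insert 86: [31, 59, 80, 86, 47, 68, 73, 50]
Insert 47: [31, 47, 59, 80, 86, 68, 73, 50]
Insert 68: [31, 47, 59, 68, 80, 86, 73, 50]
Insert 73: [31, 47, 59, 68, 73, 80, 86, 50]
Insert 50: [31, 47, 50, 59, 68, 73, 80, 86]

Sorted: [31, 47, 50, 59, 68, 73, 80, 86]


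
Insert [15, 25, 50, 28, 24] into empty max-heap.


Insert 15: [15]
Insert 25: [25, 15]
Insert 50: [50, 15, 25]
Insert 28: [50, 28, 25, 15]
Insert 24: [50, 28, 25, 15, 24]

Final heap: [50, 28, 25, 15, 24]


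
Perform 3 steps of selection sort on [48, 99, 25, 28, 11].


Initial: [48, 99, 25, 28, 11]
Step 1: min=11 at 4
  Swap: [11, 99, 25, 28, 48]
Step 2: min=25 at 2
  Swap: [11, 25, 99, 28, 48]
Step 3: min=28 at 3
  Swap: [11, 25, 28, 99, 48]

After 3 steps: [11, 25, 28, 99, 48]


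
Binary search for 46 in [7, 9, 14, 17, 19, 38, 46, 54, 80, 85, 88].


Step 1: lo=0, hi=10, mid=5, val=38
Step 2: lo=6, hi=10, mid=8, val=80
Step 3: lo=6, hi=7, mid=6, val=46

Found at index 6


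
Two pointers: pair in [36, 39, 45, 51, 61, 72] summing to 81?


lo=0(36)+hi=5(72)=108
lo=0(36)+hi=4(61)=97
lo=0(36)+hi=3(51)=87
lo=0(36)+hi=2(45)=81

Yes: 36+45=81


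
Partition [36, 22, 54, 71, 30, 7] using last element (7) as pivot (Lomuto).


Pivot: 7
Place pivot at 0: [7, 22, 54, 71, 30, 36]

Partitioned: [7, 22, 54, 71, 30, 36]


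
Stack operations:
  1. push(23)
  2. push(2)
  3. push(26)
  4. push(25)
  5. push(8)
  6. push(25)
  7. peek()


push(23) -> [23]
push(2) -> [23, 2]
push(26) -> [23, 2, 26]
push(25) -> [23, 2, 26, 25]
push(8) -> [23, 2, 26, 25, 8]
push(25) -> [23, 2, 26, 25, 8, 25]
peek()->25

Final stack: [23, 2, 26, 25, 8, 25]


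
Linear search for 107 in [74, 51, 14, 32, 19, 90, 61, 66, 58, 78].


i=0: 74!=107
i=1: 51!=107
i=2: 14!=107
i=3: 32!=107
i=4: 19!=107
i=5: 90!=107
i=6: 61!=107
i=7: 66!=107
i=8: 58!=107
i=9: 78!=107

Not found, 10 comps


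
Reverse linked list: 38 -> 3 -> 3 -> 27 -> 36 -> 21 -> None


Step 1: curr=38, set curr.next=prev(None) | reversed so far: 38
Step 2: curr=3, set curr.next=prev(38) | reversed so far: 3 -> 38
Step 3: curr=3, set curr.next=prev(3) | reversed so far: 3 -> 3 -> 38
Step 4: curr=27, set curr.next=prev(3) | reversed so far: 27 -> 3 -> 3 -> 38
Step 5: curr=36, set curr.next=prev(27) | reversed so far: 36 -> 27 -> 3 -> 3 -> 38
Step 6: curr=21, set curr.next=prev(36) | reversed so far: 21 -> 36 -> 27 -> 3 -> 3 -> 38

21 -> 36 -> 27 -> 3 -> 3 -> 38 -> None


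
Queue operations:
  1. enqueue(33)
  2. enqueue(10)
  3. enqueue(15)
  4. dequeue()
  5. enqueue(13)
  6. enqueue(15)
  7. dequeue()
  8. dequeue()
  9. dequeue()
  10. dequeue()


enqueue(33) -> [33]
enqueue(10) -> [33, 10]
enqueue(15) -> [33, 10, 15]
dequeue()->33, [10, 15]
enqueue(13) -> [10, 15, 13]
enqueue(15) -> [10, 15, 13, 15]
dequeue()->10, [15, 13, 15]
dequeue()->15, [13, 15]
dequeue()->13, [15]
dequeue()->15, []

Final queue: []


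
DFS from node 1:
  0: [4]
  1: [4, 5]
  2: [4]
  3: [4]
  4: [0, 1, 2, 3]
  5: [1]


Visit 1, push [5, 4]
Visit 4, push [3, 2, 0]
Visit 0, push []
Visit 2, push []
Visit 3, push []
Visit 5, push []

DFS order: [1, 4, 0, 2, 3, 5]


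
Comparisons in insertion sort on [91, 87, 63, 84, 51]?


Algorithm: insertion sort
Input: [91, 87, 63, 84, 51]
Sorted: [51, 63, 84, 87, 91]

10


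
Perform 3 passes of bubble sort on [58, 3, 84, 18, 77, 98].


Initial: [58, 3, 84, 18, 77, 98]
Pass 1: [3, 58, 18, 77, 84, 98] (3 swaps)
Pass 2: [3, 18, 58, 77, 84, 98] (1 swaps)
Pass 3: [3, 18, 58, 77, 84, 98] (0 swaps)

After 3 passes: [3, 18, 58, 77, 84, 98]


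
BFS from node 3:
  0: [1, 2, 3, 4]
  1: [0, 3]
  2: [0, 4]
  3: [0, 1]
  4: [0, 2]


Visit 3, enqueue [0, 1]
Visit 0, enqueue [2, 4]
Visit 1, enqueue []
Visit 2, enqueue []
Visit 4, enqueue []

BFS order: [3, 0, 1, 2, 4]


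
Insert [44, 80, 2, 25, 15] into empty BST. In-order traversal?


Insert 44: root
Insert 80: R from 44
Insert 2: L from 44
Insert 25: L from 44 -> R from 2
Insert 15: L from 44 -> R from 2 -> L from 25

In-order: [2, 15, 25, 44, 80]


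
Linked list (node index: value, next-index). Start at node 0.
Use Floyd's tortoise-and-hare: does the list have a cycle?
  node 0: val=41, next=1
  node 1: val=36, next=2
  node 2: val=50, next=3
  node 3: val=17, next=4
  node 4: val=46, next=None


Floyd's tortoise (slow, +1) and hare (fast, +2):
  init: slow=0, fast=0
  step 1: slow=1, fast=2
  step 2: slow=2, fast=4
  step 3: fast -> None, no cycle

Cycle: no


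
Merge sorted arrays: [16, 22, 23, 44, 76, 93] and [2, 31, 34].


Take 2 from B
Take 16 from A
Take 22 from A
Take 23 from A
Take 31 from B
Take 34 from B

Merged: [2, 16, 22, 23, 31, 34, 44, 76, 93]


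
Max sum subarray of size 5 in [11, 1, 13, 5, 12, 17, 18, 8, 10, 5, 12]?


[0:5]: 42
[1:6]: 48
[2:7]: 65
[3:8]: 60
[4:9]: 65
[5:10]: 58
[6:11]: 53

Max: 65 at [2:7]


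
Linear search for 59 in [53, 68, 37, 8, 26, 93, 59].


i=0: 53!=59
i=1: 68!=59
i=2: 37!=59
i=3: 8!=59
i=4: 26!=59
i=5: 93!=59
i=6: 59==59 found!

Found at 6, 7 comps


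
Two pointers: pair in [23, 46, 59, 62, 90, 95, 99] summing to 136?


lo=0(23)+hi=6(99)=122
lo=1(46)+hi=6(99)=145
lo=1(46)+hi=5(95)=141
lo=1(46)+hi=4(90)=136

Yes: 46+90=136


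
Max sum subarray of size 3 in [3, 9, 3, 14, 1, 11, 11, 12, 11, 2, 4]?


[0:3]: 15
[1:4]: 26
[2:5]: 18
[3:6]: 26
[4:7]: 23
[5:8]: 34
[6:9]: 34
[7:10]: 25
[8:11]: 17

Max: 34 at [5:8]


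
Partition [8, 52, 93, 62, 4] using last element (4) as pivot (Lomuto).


Pivot: 4
Place pivot at 0: [4, 52, 93, 62, 8]

Partitioned: [4, 52, 93, 62, 8]


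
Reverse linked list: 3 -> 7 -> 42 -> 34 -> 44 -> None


Step 1: curr=3, set curr.next=prev(None) | reversed so far: 3
Step 2: curr=7, set curr.next=prev(3) | reversed so far: 7 -> 3
Step 3: curr=42, set curr.next=prev(7) | reversed so far: 42 -> 7 -> 3
Step 4: curr=34, set curr.next=prev(42) | reversed so far: 34 -> 42 -> 7 -> 3
Step 5: curr=44, set curr.next=prev(34) | reversed so far: 44 -> 34 -> 42 -> 7 -> 3

44 -> 34 -> 42 -> 7 -> 3 -> None


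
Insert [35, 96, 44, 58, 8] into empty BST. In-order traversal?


Insert 35: root
Insert 96: R from 35
Insert 44: R from 35 -> L from 96
Insert 58: R from 35 -> L from 96 -> R from 44
Insert 8: L from 35

In-order: [8, 35, 44, 58, 96]


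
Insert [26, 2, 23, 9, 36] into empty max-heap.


Insert 26: [26]
Insert 2: [26, 2]
Insert 23: [26, 2, 23]
Insert 9: [26, 9, 23, 2]
Insert 36: [36, 26, 23, 2, 9]

Final heap: [36, 26, 23, 2, 9]


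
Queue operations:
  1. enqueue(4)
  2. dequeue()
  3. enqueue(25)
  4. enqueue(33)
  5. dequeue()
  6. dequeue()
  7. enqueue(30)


enqueue(4) -> [4]
dequeue()->4, []
enqueue(25) -> [25]
enqueue(33) -> [25, 33]
dequeue()->25, [33]
dequeue()->33, []
enqueue(30) -> [30]

Final queue: [30]


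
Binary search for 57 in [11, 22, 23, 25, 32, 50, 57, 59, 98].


Step 1: lo=0, hi=8, mid=4, val=32
Step 2: lo=5, hi=8, mid=6, val=57

Found at index 6


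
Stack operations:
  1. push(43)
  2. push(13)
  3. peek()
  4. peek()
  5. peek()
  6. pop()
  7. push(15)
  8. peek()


push(43) -> [43]
push(13) -> [43, 13]
peek()->13
peek()->13
peek()->13
pop()->13, [43]
push(15) -> [43, 15]
peek()->15

Final stack: [43, 15]


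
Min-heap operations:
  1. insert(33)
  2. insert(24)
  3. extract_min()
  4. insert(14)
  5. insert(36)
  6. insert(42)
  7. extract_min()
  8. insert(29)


insert(33) -> [33]
insert(24) -> [24, 33]
extract_min()->24, [33]
insert(14) -> [14, 33]
insert(36) -> [14, 33, 36]
insert(42) -> [14, 33, 36, 42]
extract_min()->14, [33, 42, 36]
insert(29) -> [29, 33, 36, 42]

Final heap: [29, 33, 36, 42]


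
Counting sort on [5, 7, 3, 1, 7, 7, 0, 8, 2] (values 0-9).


Input: [5, 7, 3, 1, 7, 7, 0, 8, 2]
Counts: [1, 1, 1, 1, 0, 1, 0, 3, 1, 0]

Sorted: [0, 1, 2, 3, 5, 7, 7, 7, 8]


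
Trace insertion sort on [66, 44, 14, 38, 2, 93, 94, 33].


Initial: [66, 44, 14, 38, 2, 93, 94, 33]
Insert 44: [44, 66, 14, 38, 2, 93, 94, 33]
Insert 14: [14, 44, 66, 38, 2, 93, 94, 33]
Insert 38: [14, 38, 44, 66, 2, 93, 94, 33]
Insert 2: [2, 14, 38, 44, 66, 93, 94, 33]
Insert 93: [2, 14, 38, 44, 66, 93, 94, 33]
Insert 94: [2, 14, 38, 44, 66, 93, 94, 33]
Insert 33: [2, 14, 33, 38, 44, 66, 93, 94]

Sorted: [2, 14, 33, 38, 44, 66, 93, 94]


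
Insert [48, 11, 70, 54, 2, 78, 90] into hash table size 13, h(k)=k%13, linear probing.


Insert 48: h=9 -> slot 9
Insert 11: h=11 -> slot 11
Insert 70: h=5 -> slot 5
Insert 54: h=2 -> slot 2
Insert 2: h=2, 1 probes -> slot 3
Insert 78: h=0 -> slot 0
Insert 90: h=12 -> slot 12

Table: [78, None, 54, 2, None, 70, None, None, None, 48, None, 11, 90]


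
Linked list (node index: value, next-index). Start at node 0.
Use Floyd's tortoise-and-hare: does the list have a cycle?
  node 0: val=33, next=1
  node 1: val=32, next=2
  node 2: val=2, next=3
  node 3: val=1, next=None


Floyd's tortoise (slow, +1) and hare (fast, +2):
  init: slow=0, fast=0
  step 1: slow=1, fast=2
  step 2: fast 2->3->None, no cycle

Cycle: no


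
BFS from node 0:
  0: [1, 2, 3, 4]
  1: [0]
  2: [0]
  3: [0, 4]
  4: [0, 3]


Visit 0, enqueue [1, 2, 3, 4]
Visit 1, enqueue []
Visit 2, enqueue []
Visit 3, enqueue []
Visit 4, enqueue []

BFS order: [0, 1, 2, 3, 4]


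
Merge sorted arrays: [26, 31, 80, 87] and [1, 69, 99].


Take 1 from B
Take 26 from A
Take 31 from A
Take 69 from B
Take 80 from A
Take 87 from A

Merged: [1, 26, 31, 69, 80, 87, 99]


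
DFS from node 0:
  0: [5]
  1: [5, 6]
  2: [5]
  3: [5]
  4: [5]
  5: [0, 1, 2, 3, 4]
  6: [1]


Visit 0, push [5]
Visit 5, push [4, 3, 2, 1]
Visit 1, push [6]
Visit 6, push []
Visit 2, push []
Visit 3, push []
Visit 4, push []

DFS order: [0, 5, 1, 6, 2, 3, 4]


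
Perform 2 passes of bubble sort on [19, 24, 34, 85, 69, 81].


Initial: [19, 24, 34, 85, 69, 81]
Pass 1: [19, 24, 34, 69, 81, 85] (2 swaps)
Pass 2: [19, 24, 34, 69, 81, 85] (0 swaps)

After 2 passes: [19, 24, 34, 69, 81, 85]


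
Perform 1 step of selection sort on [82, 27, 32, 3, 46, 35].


Initial: [82, 27, 32, 3, 46, 35]
Step 1: min=3 at 3
  Swap: [3, 27, 32, 82, 46, 35]

After 1 step: [3, 27, 32, 82, 46, 35]


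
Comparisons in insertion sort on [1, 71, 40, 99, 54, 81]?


Algorithm: insertion sort
Input: [1, 71, 40, 99, 54, 81]
Sorted: [1, 40, 54, 71, 81, 99]

9


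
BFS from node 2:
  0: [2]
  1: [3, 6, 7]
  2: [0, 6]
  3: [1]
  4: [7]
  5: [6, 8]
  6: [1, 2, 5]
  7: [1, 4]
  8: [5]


Visit 2, enqueue [0, 6]
Visit 0, enqueue []
Visit 6, enqueue [1, 5]
Visit 1, enqueue [3, 7]
Visit 5, enqueue [8]
Visit 3, enqueue []
Visit 7, enqueue [4]
Visit 8, enqueue []
Visit 4, enqueue []

BFS order: [2, 0, 6, 1, 5, 3, 7, 8, 4]


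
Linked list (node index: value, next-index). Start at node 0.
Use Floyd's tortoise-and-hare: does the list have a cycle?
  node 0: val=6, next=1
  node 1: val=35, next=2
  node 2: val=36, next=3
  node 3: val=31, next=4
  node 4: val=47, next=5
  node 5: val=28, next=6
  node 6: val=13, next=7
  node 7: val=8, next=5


Floyd's tortoise (slow, +1) and hare (fast, +2):
  init: slow=0, fast=0
  step 1: slow=1, fast=2
  step 2: slow=2, fast=4
  step 3: slow=3, fast=6
  step 4: slow=4, fast=5
  step 5: slow=5, fast=7
  step 6: slow=6, fast=6
  slow == fast at node 6: cycle detected

Cycle: yes


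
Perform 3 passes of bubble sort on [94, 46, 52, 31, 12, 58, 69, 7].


Initial: [94, 46, 52, 31, 12, 58, 69, 7]
Pass 1: [46, 52, 31, 12, 58, 69, 7, 94] (7 swaps)
Pass 2: [46, 31, 12, 52, 58, 7, 69, 94] (3 swaps)
Pass 3: [31, 12, 46, 52, 7, 58, 69, 94] (3 swaps)

After 3 passes: [31, 12, 46, 52, 7, 58, 69, 94]


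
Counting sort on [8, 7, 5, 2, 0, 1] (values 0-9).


Input: [8, 7, 5, 2, 0, 1]
Counts: [1, 1, 1, 0, 0, 1, 0, 1, 1, 0]

Sorted: [0, 1, 2, 5, 7, 8]


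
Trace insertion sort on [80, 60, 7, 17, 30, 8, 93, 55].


Initial: [80, 60, 7, 17, 30, 8, 93, 55]
Insert 60: [60, 80, 7, 17, 30, 8, 93, 55]
Insert 7: [7, 60, 80, 17, 30, 8, 93, 55]
Insert 17: [7, 17, 60, 80, 30, 8, 93, 55]
Insert 30: [7, 17, 30, 60, 80, 8, 93, 55]
Insert 8: [7, 8, 17, 30, 60, 80, 93, 55]
Insert 93: [7, 8, 17, 30, 60, 80, 93, 55]
Insert 55: [7, 8, 17, 30, 55, 60, 80, 93]

Sorted: [7, 8, 17, 30, 55, 60, 80, 93]


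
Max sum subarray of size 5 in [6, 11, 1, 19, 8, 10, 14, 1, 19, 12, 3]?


[0:5]: 45
[1:6]: 49
[2:7]: 52
[3:8]: 52
[4:9]: 52
[5:10]: 56
[6:11]: 49

Max: 56 at [5:10]


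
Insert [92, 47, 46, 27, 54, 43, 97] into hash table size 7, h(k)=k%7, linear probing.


Insert 92: h=1 -> slot 1
Insert 47: h=5 -> slot 5
Insert 46: h=4 -> slot 4
Insert 27: h=6 -> slot 6
Insert 54: h=5, 2 probes -> slot 0
Insert 43: h=1, 1 probes -> slot 2
Insert 97: h=6, 4 probes -> slot 3

Table: [54, 92, 43, 97, 46, 47, 27]


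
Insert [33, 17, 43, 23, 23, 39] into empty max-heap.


Insert 33: [33]
Insert 17: [33, 17]
Insert 43: [43, 17, 33]
Insert 23: [43, 23, 33, 17]
Insert 23: [43, 23, 33, 17, 23]
Insert 39: [43, 23, 39, 17, 23, 33]

Final heap: [43, 23, 39, 17, 23, 33]


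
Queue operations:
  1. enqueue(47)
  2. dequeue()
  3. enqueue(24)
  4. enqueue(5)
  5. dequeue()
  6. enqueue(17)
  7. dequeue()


enqueue(47) -> [47]
dequeue()->47, []
enqueue(24) -> [24]
enqueue(5) -> [24, 5]
dequeue()->24, [5]
enqueue(17) -> [5, 17]
dequeue()->5, [17]

Final queue: [17]


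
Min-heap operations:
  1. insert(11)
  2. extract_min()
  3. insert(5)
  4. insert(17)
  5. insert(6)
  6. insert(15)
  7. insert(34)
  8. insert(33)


insert(11) -> [11]
extract_min()->11, []
insert(5) -> [5]
insert(17) -> [5, 17]
insert(6) -> [5, 17, 6]
insert(15) -> [5, 15, 6, 17]
insert(34) -> [5, 15, 6, 17, 34]
insert(33) -> [5, 15, 6, 17, 34, 33]

Final heap: [5, 15, 6, 17, 34, 33]


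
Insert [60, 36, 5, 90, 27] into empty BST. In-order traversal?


Insert 60: root
Insert 36: L from 60
Insert 5: L from 60 -> L from 36
Insert 90: R from 60
Insert 27: L from 60 -> L from 36 -> R from 5

In-order: [5, 27, 36, 60, 90]


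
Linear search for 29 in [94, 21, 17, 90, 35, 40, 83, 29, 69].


i=0: 94!=29
i=1: 21!=29
i=2: 17!=29
i=3: 90!=29
i=4: 35!=29
i=5: 40!=29
i=6: 83!=29
i=7: 29==29 found!

Found at 7, 8 comps


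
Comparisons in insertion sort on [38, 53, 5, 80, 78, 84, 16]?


Algorithm: insertion sort
Input: [38, 53, 5, 80, 78, 84, 16]
Sorted: [5, 16, 38, 53, 78, 80, 84]

13


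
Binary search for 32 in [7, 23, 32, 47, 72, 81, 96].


Step 1: lo=0, hi=6, mid=3, val=47
Step 2: lo=0, hi=2, mid=1, val=23
Step 3: lo=2, hi=2, mid=2, val=32

Found at index 2


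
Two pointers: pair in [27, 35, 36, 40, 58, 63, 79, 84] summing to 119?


lo=0(27)+hi=7(84)=111
lo=1(35)+hi=7(84)=119

Yes: 35+84=119


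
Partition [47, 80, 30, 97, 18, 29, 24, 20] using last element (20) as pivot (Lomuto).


Pivot: 20
  18 <= 20: swap -> [18, 80, 30, 97, 47, 29, 24, 20]
Place pivot at 1: [18, 20, 30, 97, 47, 29, 24, 80]

Partitioned: [18, 20, 30, 97, 47, 29, 24, 80]


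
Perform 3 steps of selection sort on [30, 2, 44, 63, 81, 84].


Initial: [30, 2, 44, 63, 81, 84]
Step 1: min=2 at 1
  Swap: [2, 30, 44, 63, 81, 84]
Step 2: min=30 at 1
  Swap: [2, 30, 44, 63, 81, 84]
Step 3: min=44 at 2
  Swap: [2, 30, 44, 63, 81, 84]

After 3 steps: [2, 30, 44, 63, 81, 84]


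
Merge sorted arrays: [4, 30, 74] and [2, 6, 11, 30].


Take 2 from B
Take 4 from A
Take 6 from B
Take 11 from B
Take 30 from A
Take 30 from B

Merged: [2, 4, 6, 11, 30, 30, 74]


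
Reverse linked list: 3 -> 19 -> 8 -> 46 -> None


Step 1: curr=3, set curr.next=prev(None) | reversed so far: 3
Step 2: curr=19, set curr.next=prev(3) | reversed so far: 19 -> 3
Step 3: curr=8, set curr.next=prev(19) | reversed so far: 8 -> 19 -> 3
Step 4: curr=46, set curr.next=prev(8) | reversed so far: 46 -> 8 -> 19 -> 3

46 -> 8 -> 19 -> 3 -> None


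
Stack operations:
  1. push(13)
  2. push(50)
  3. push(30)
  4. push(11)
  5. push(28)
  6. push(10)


push(13) -> [13]
push(50) -> [13, 50]
push(30) -> [13, 50, 30]
push(11) -> [13, 50, 30, 11]
push(28) -> [13, 50, 30, 11, 28]
push(10) -> [13, 50, 30, 11, 28, 10]

Final stack: [13, 50, 30, 11, 28, 10]


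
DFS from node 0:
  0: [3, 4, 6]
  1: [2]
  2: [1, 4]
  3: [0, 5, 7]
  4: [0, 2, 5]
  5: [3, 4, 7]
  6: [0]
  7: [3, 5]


Visit 0, push [6, 4, 3]
Visit 3, push [7, 5]
Visit 5, push [7, 4]
Visit 4, push [2]
Visit 2, push [1]
Visit 1, push []
Visit 7, push []
Visit 6, push []

DFS order: [0, 3, 5, 4, 2, 1, 7, 6]


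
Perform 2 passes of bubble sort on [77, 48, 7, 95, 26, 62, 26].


Initial: [77, 48, 7, 95, 26, 62, 26]
Pass 1: [48, 7, 77, 26, 62, 26, 95] (5 swaps)
Pass 2: [7, 48, 26, 62, 26, 77, 95] (4 swaps)

After 2 passes: [7, 48, 26, 62, 26, 77, 95]


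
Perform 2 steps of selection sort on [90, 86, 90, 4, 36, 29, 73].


Initial: [90, 86, 90, 4, 36, 29, 73]
Step 1: min=4 at 3
  Swap: [4, 86, 90, 90, 36, 29, 73]
Step 2: min=29 at 5
  Swap: [4, 29, 90, 90, 36, 86, 73]

After 2 steps: [4, 29, 90, 90, 36, 86, 73]


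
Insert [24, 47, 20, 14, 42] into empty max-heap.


Insert 24: [24]
Insert 47: [47, 24]
Insert 20: [47, 24, 20]
Insert 14: [47, 24, 20, 14]
Insert 42: [47, 42, 20, 14, 24]

Final heap: [47, 42, 20, 14, 24]


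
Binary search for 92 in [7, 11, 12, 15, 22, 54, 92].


Step 1: lo=0, hi=6, mid=3, val=15
Step 2: lo=4, hi=6, mid=5, val=54
Step 3: lo=6, hi=6, mid=6, val=92

Found at index 6


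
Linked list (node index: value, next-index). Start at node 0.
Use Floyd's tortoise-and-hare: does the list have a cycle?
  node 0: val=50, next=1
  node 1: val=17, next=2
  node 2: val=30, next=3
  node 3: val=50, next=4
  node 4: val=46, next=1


Floyd's tortoise (slow, +1) and hare (fast, +2):
  init: slow=0, fast=0
  step 1: slow=1, fast=2
  step 2: slow=2, fast=4
  step 3: slow=3, fast=2
  step 4: slow=4, fast=4
  slow == fast at node 4: cycle detected

Cycle: yes


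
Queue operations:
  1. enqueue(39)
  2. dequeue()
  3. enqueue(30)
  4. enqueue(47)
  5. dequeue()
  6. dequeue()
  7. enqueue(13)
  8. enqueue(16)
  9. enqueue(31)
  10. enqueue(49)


enqueue(39) -> [39]
dequeue()->39, []
enqueue(30) -> [30]
enqueue(47) -> [30, 47]
dequeue()->30, [47]
dequeue()->47, []
enqueue(13) -> [13]
enqueue(16) -> [13, 16]
enqueue(31) -> [13, 16, 31]
enqueue(49) -> [13, 16, 31, 49]

Final queue: [13, 16, 31, 49]


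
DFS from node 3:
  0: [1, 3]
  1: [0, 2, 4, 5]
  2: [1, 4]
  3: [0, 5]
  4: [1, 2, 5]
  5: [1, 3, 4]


Visit 3, push [5, 0]
Visit 0, push [1]
Visit 1, push [5, 4, 2]
Visit 2, push [4]
Visit 4, push [5]
Visit 5, push []

DFS order: [3, 0, 1, 2, 4, 5]


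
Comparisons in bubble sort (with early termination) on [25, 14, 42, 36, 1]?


Algorithm: bubble sort (with early termination)
Input: [25, 14, 42, 36, 1]
Sorted: [1, 14, 25, 36, 42]

10


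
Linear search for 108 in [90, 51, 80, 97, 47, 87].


i=0: 90!=108
i=1: 51!=108
i=2: 80!=108
i=3: 97!=108
i=4: 47!=108
i=5: 87!=108

Not found, 6 comps


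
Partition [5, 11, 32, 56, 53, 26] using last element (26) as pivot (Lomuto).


Pivot: 26
  5 <= 26: advance i (no swap)
  11 <= 26: advance i (no swap)
Place pivot at 2: [5, 11, 26, 56, 53, 32]

Partitioned: [5, 11, 26, 56, 53, 32]


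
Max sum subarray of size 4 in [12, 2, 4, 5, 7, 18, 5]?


[0:4]: 23
[1:5]: 18
[2:6]: 34
[3:7]: 35

Max: 35 at [3:7]


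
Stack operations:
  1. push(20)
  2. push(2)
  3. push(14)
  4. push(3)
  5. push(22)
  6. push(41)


push(20) -> [20]
push(2) -> [20, 2]
push(14) -> [20, 2, 14]
push(3) -> [20, 2, 14, 3]
push(22) -> [20, 2, 14, 3, 22]
push(41) -> [20, 2, 14, 3, 22, 41]

Final stack: [20, 2, 14, 3, 22, 41]


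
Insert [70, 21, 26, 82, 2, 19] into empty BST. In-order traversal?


Insert 70: root
Insert 21: L from 70
Insert 26: L from 70 -> R from 21
Insert 82: R from 70
Insert 2: L from 70 -> L from 21
Insert 19: L from 70 -> L from 21 -> R from 2

In-order: [2, 19, 21, 26, 70, 82]


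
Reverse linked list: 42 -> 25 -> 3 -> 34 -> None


Step 1: curr=42, set curr.next=prev(None) | reversed so far: 42
Step 2: curr=25, set curr.next=prev(42) | reversed so far: 25 -> 42
Step 3: curr=3, set curr.next=prev(25) | reversed so far: 3 -> 25 -> 42
Step 4: curr=34, set curr.next=prev(3) | reversed so far: 34 -> 3 -> 25 -> 42

34 -> 3 -> 25 -> 42 -> None


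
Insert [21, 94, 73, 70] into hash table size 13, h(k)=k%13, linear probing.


Insert 21: h=8 -> slot 8
Insert 94: h=3 -> slot 3
Insert 73: h=8, 1 probes -> slot 9
Insert 70: h=5 -> slot 5

Table: [None, None, None, 94, None, 70, None, None, 21, 73, None, None, None]


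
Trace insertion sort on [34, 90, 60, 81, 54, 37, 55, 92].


Initial: [34, 90, 60, 81, 54, 37, 55, 92]
Insert 90: [34, 90, 60, 81, 54, 37, 55, 92]
Insert 60: [34, 60, 90, 81, 54, 37, 55, 92]
Insert 81: [34, 60, 81, 90, 54, 37, 55, 92]
Insert 54: [34, 54, 60, 81, 90, 37, 55, 92]
Insert 37: [34, 37, 54, 60, 81, 90, 55, 92]
Insert 55: [34, 37, 54, 55, 60, 81, 90, 92]
Insert 92: [34, 37, 54, 55, 60, 81, 90, 92]

Sorted: [34, 37, 54, 55, 60, 81, 90, 92]


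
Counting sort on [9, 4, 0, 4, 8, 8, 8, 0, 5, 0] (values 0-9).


Input: [9, 4, 0, 4, 8, 8, 8, 0, 5, 0]
Counts: [3, 0, 0, 0, 2, 1, 0, 0, 3, 1]

Sorted: [0, 0, 0, 4, 4, 5, 8, 8, 8, 9]


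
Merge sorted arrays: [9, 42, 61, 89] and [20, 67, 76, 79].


Take 9 from A
Take 20 from B
Take 42 from A
Take 61 from A
Take 67 from B
Take 76 from B
Take 79 from B

Merged: [9, 20, 42, 61, 67, 76, 79, 89]


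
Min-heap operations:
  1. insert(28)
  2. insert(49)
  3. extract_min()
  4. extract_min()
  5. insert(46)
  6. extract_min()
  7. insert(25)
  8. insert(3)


insert(28) -> [28]
insert(49) -> [28, 49]
extract_min()->28, [49]
extract_min()->49, []
insert(46) -> [46]
extract_min()->46, []
insert(25) -> [25]
insert(3) -> [3, 25]

Final heap: [3, 25]


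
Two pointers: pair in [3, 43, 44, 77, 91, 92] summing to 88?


lo=0(3)+hi=5(92)=95
lo=0(3)+hi=4(91)=94
lo=0(3)+hi=3(77)=80
lo=1(43)+hi=3(77)=120
lo=1(43)+hi=2(44)=87

No pair found


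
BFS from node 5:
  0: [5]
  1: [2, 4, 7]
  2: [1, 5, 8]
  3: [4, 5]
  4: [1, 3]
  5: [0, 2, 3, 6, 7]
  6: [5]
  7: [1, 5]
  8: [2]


Visit 5, enqueue [0, 2, 3, 6, 7]
Visit 0, enqueue []
Visit 2, enqueue [1, 8]
Visit 3, enqueue [4]
Visit 6, enqueue []
Visit 7, enqueue []
Visit 1, enqueue []
Visit 8, enqueue []
Visit 4, enqueue []

BFS order: [5, 0, 2, 3, 6, 7, 1, 8, 4]


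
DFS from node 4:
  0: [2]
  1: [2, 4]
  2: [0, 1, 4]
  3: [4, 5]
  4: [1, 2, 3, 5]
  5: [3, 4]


Visit 4, push [5, 3, 2, 1]
Visit 1, push [2]
Visit 2, push [0]
Visit 0, push []
Visit 3, push [5]
Visit 5, push []

DFS order: [4, 1, 2, 0, 3, 5]


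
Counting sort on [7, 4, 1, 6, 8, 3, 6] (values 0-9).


Input: [7, 4, 1, 6, 8, 3, 6]
Counts: [0, 1, 0, 1, 1, 0, 2, 1, 1, 0]

Sorted: [1, 3, 4, 6, 6, 7, 8]


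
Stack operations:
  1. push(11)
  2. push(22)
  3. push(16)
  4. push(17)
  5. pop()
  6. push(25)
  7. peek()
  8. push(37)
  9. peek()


push(11) -> [11]
push(22) -> [11, 22]
push(16) -> [11, 22, 16]
push(17) -> [11, 22, 16, 17]
pop()->17, [11, 22, 16]
push(25) -> [11, 22, 16, 25]
peek()->25
push(37) -> [11, 22, 16, 25, 37]
peek()->37

Final stack: [11, 22, 16, 25, 37]


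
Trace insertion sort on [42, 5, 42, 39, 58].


Initial: [42, 5, 42, 39, 58]
Insert 5: [5, 42, 42, 39, 58]
Insert 42: [5, 42, 42, 39, 58]
Insert 39: [5, 39, 42, 42, 58]
Insert 58: [5, 39, 42, 42, 58]

Sorted: [5, 39, 42, 42, 58]


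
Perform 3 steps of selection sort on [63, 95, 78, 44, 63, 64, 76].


Initial: [63, 95, 78, 44, 63, 64, 76]
Step 1: min=44 at 3
  Swap: [44, 95, 78, 63, 63, 64, 76]
Step 2: min=63 at 3
  Swap: [44, 63, 78, 95, 63, 64, 76]
Step 3: min=63 at 4
  Swap: [44, 63, 63, 95, 78, 64, 76]

After 3 steps: [44, 63, 63, 95, 78, 64, 76]


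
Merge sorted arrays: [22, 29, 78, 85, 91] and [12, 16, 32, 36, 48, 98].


Take 12 from B
Take 16 from B
Take 22 from A
Take 29 from A
Take 32 from B
Take 36 from B
Take 48 from B
Take 78 from A
Take 85 from A
Take 91 from A

Merged: [12, 16, 22, 29, 32, 36, 48, 78, 85, 91, 98]


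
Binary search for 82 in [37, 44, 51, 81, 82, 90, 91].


Step 1: lo=0, hi=6, mid=3, val=81
Step 2: lo=4, hi=6, mid=5, val=90
Step 3: lo=4, hi=4, mid=4, val=82

Found at index 4


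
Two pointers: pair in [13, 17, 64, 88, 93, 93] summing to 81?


lo=0(13)+hi=5(93)=106
lo=0(13)+hi=4(93)=106
lo=0(13)+hi=3(88)=101
lo=0(13)+hi=2(64)=77
lo=1(17)+hi=2(64)=81

Yes: 17+64=81


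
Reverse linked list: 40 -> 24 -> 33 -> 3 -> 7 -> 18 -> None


Step 1: curr=40, set curr.next=prev(None) | reversed so far: 40
Step 2: curr=24, set curr.next=prev(40) | reversed so far: 24 -> 40
Step 3: curr=33, set curr.next=prev(24) | reversed so far: 33 -> 24 -> 40
Step 4: curr=3, set curr.next=prev(33) | reversed so far: 3 -> 33 -> 24 -> 40
Step 5: curr=7, set curr.next=prev(3) | reversed so far: 7 -> 3 -> 33 -> 24 -> 40
Step 6: curr=18, set curr.next=prev(7) | reversed so far: 18 -> 7 -> 3 -> 33 -> 24 -> 40

18 -> 7 -> 3 -> 33 -> 24 -> 40 -> None


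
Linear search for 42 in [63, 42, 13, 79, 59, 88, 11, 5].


i=0: 63!=42
i=1: 42==42 found!

Found at 1, 2 comps


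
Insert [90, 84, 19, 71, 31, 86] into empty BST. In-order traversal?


Insert 90: root
Insert 84: L from 90
Insert 19: L from 90 -> L from 84
Insert 71: L from 90 -> L from 84 -> R from 19
Insert 31: L from 90 -> L from 84 -> R from 19 -> L from 71
Insert 86: L from 90 -> R from 84

In-order: [19, 31, 71, 84, 86, 90]


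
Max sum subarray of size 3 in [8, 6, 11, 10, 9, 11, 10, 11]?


[0:3]: 25
[1:4]: 27
[2:5]: 30
[3:6]: 30
[4:7]: 30
[5:8]: 32

Max: 32 at [5:8]


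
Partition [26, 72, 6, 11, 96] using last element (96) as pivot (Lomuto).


Pivot: 96
  26 <= 96: advance i (no swap)
  72 <= 96: advance i (no swap)
  6 <= 96: advance i (no swap)
  11 <= 96: advance i (no swap)
Place pivot at 4: [26, 72, 6, 11, 96]

Partitioned: [26, 72, 6, 11, 96]


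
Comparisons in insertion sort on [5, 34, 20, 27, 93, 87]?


Algorithm: insertion sort
Input: [5, 34, 20, 27, 93, 87]
Sorted: [5, 20, 27, 34, 87, 93]

8


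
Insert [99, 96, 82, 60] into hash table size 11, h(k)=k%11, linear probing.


Insert 99: h=0 -> slot 0
Insert 96: h=8 -> slot 8
Insert 82: h=5 -> slot 5
Insert 60: h=5, 1 probes -> slot 6

Table: [99, None, None, None, None, 82, 60, None, 96, None, None]


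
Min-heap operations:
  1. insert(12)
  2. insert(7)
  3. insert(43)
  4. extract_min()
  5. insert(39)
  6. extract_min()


insert(12) -> [12]
insert(7) -> [7, 12]
insert(43) -> [7, 12, 43]
extract_min()->7, [12, 43]
insert(39) -> [12, 43, 39]
extract_min()->12, [39, 43]

Final heap: [39, 43]


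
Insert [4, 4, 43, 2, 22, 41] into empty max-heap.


Insert 4: [4]
Insert 4: [4, 4]
Insert 43: [43, 4, 4]
Insert 2: [43, 4, 4, 2]
Insert 22: [43, 22, 4, 2, 4]
Insert 41: [43, 22, 41, 2, 4, 4]

Final heap: [43, 22, 41, 2, 4, 4]


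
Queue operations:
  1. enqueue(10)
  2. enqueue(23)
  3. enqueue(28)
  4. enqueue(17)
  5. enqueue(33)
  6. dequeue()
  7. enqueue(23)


enqueue(10) -> [10]
enqueue(23) -> [10, 23]
enqueue(28) -> [10, 23, 28]
enqueue(17) -> [10, 23, 28, 17]
enqueue(33) -> [10, 23, 28, 17, 33]
dequeue()->10, [23, 28, 17, 33]
enqueue(23) -> [23, 28, 17, 33, 23]

Final queue: [23, 28, 17, 33, 23]
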